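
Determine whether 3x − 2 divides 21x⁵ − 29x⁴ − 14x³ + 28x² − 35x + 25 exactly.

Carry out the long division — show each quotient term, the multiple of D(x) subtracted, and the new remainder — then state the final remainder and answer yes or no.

R(x) = 7, so D(x) is not a factor of P(x). no

Step 1: lead(21x⁵ − 29x⁴ − 14x³ + 28x² − 35x + 25) ÷ lead(D) = 21x⁵ ÷ 3x = 7x⁴. Subtract (7x⁴)·D = 21x⁵ − 14x⁴. Remainder: −15x⁴ − 14x³ + 28x² − 35x + 25.
Step 2: lead(−15x⁴ − 14x³ + 28x² − 35x + 25) ÷ lead(D) = −15x⁴ ÷ 3x = −5x³. Subtract (−5x³)·D = −15x⁴ + 10x³. Remainder: −24x³ + 28x² − 35x + 25.
Step 3: lead(−24x³ + 28x² − 35x + 25) ÷ lead(D) = −24x³ ÷ 3x = −8x². Subtract (−8x²)·D = −24x³ + 16x². Remainder: 12x² − 35x + 25.
Step 4: lead(12x² − 35x + 25) ÷ lead(D) = 12x² ÷ 3x = 4x. Subtract (4x)·D = 12x² − 8x. Remainder: −27x + 25.
Step 5: lead(−27x + 25) ÷ lead(D) = −27x ÷ 3x = −9. Subtract (−9)·D = −27x + 18. Remainder: 7.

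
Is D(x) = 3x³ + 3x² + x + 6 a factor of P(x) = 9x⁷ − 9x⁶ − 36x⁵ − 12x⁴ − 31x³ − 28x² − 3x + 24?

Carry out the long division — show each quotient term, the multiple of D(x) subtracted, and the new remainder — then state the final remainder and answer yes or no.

Step 1: lead(9x⁷ − 9x⁶ − 36x⁵ − 12x⁴ − 31x³ − 28x² − 3x + 24) ÷ lead(D) = 9x⁷ ÷ 3x³ = 3x⁴. Subtract (3x⁴)·D = 9x⁷ + 9x⁶ + 3x⁵ + 18x⁴. Remainder: −18x⁶ − 39x⁵ − 30x⁴ − 31x³ − 28x² − 3x + 24.
Step 2: lead(−18x⁶ − 39x⁵ − 30x⁴ − 31x³ − 28x² − 3x + 24) ÷ lead(D) = −18x⁶ ÷ 3x³ = −6x³. Subtract (−6x³)·D = −18x⁶ − 18x⁵ − 6x⁴ − 36x³. Remainder: −21x⁵ − 24x⁴ + 5x³ − 28x² − 3x + 24.
Step 3: lead(−21x⁵ − 24x⁴ + 5x³ − 28x² − 3x + 24) ÷ lead(D) = −21x⁵ ÷ 3x³ = −7x². Subtract (−7x²)·D = −21x⁵ − 21x⁴ − 7x³ − 42x². Remainder: −3x⁴ + 12x³ + 14x² − 3x + 24.
Step 4: lead(−3x⁴ + 12x³ + 14x² − 3x + 24) ÷ lead(D) = −3x⁴ ÷ 3x³ = −x. Subtract (−x)·D = −3x⁴ − 3x³ − x² − 6x. Remainder: 15x³ + 15x² + 3x + 24.
Step 5: lead(15x³ + 15x² + 3x + 24) ÷ lead(D) = 15x³ ÷ 3x³ = 5. Subtract (5)·D = 15x³ + 15x² + 5x + 30. Remainder: −2x − 6.

R(x) = −2x − 6, so D(x) is not a factor of P(x). no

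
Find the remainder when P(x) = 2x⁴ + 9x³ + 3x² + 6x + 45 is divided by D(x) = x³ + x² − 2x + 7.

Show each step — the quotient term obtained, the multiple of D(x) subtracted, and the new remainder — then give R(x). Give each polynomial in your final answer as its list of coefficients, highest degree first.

R = [6, -4]

Step 1: lead(2x⁴ + 9x³ + 3x² + 6x + 45) ÷ lead(D) = 2x⁴ ÷ x³ = 2x. Subtract (2x)·D = 2x⁴ + 2x³ − 4x² + 14x. Remainder: 7x³ + 7x² − 8x + 45.
Step 2: lead(7x³ + 7x² − 8x + 45) ÷ lead(D) = 7x³ ÷ x³ = 7. Subtract (7)·D = 7x³ + 7x² − 14x + 49. Remainder: 6x − 4.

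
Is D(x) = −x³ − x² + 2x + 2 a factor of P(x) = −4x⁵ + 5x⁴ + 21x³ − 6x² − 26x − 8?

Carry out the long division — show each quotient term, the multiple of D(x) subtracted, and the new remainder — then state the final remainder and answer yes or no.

Step 1: lead(−4x⁵ + 5x⁴ + 21x³ − 6x² − 26x − 8) ÷ lead(D) = −4x⁵ ÷ −x³ = 4x². Subtract (4x²)·D = −4x⁵ − 4x⁴ + 8x³ + 8x². Remainder: 9x⁴ + 13x³ − 14x² − 26x − 8.
Step 2: lead(9x⁴ + 13x³ − 14x² − 26x − 8) ÷ lead(D) = 9x⁴ ÷ −x³ = −9x. Subtract (−9x)·D = 9x⁴ + 9x³ − 18x² − 18x. Remainder: 4x³ + 4x² − 8x − 8.
Step 3: lead(4x³ + 4x² − 8x − 8) ÷ lead(D) = 4x³ ÷ −x³ = −4. Subtract (−4)·D = 4x³ + 4x² − 8x − 8. Remainder: 0.

R(x) = 0, so D(x) is a factor of P(x). yes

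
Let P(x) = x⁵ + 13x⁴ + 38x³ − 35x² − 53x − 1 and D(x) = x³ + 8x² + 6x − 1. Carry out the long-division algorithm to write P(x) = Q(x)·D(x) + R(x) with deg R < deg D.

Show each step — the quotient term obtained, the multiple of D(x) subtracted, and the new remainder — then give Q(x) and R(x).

Q(x) = x² + 5x − 8; R(x) = −9

Step 1: lead(x⁵ + 13x⁴ + 38x³ − 35x² − 53x − 1) ÷ lead(D) = x⁵ ÷ x³ = x². Subtract (x²)·D = x⁵ + 8x⁴ + 6x³ − x². Remainder: 5x⁴ + 32x³ − 34x² − 53x − 1.
Step 2: lead(5x⁴ + 32x³ − 34x² − 53x − 1) ÷ lead(D) = 5x⁴ ÷ x³ = 5x. Subtract (5x)·D = 5x⁴ + 40x³ + 30x² − 5x. Remainder: −8x³ − 64x² − 48x − 1.
Step 3: lead(−8x³ − 64x² − 48x − 1) ÷ lead(D) = −8x³ ÷ x³ = −8. Subtract (−8)·D = −8x³ − 64x² − 48x + 8. Remainder: −9.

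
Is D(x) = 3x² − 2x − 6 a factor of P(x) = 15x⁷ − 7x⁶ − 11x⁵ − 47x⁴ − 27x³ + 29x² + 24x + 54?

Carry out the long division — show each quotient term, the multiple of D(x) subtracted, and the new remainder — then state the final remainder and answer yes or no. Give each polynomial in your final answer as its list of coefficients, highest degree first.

R = [0], so D(x) is a factor of P(x). yes

Step 1: lead(15x⁷ − 7x⁶ − 11x⁵ − 47x⁴ − 27x³ + 29x² + 24x + 54) ÷ lead(D) = 15x⁷ ÷ 3x² = 5x⁵. Subtract (5x⁵)·D = 15x⁷ − 10x⁶ − 30x⁵. Remainder: 3x⁶ + 19x⁵ − 47x⁴ − 27x³ + 29x² + 24x + 54.
Step 2: lead(3x⁶ + 19x⁵ − 47x⁴ − 27x³ + 29x² + 24x + 54) ÷ lead(D) = 3x⁶ ÷ 3x² = x⁴. Subtract (x⁴)·D = 3x⁶ − 2x⁵ − 6x⁴. Remainder: 21x⁵ − 41x⁴ − 27x³ + 29x² + 24x + 54.
Step 3: lead(21x⁵ − 41x⁴ − 27x³ + 29x² + 24x + 54) ÷ lead(D) = 21x⁵ ÷ 3x² = 7x³. Subtract (7x³)·D = 21x⁵ − 14x⁴ − 42x³. Remainder: −27x⁴ + 15x³ + 29x² + 24x + 54.
Step 4: lead(−27x⁴ + 15x³ + 29x² + 24x + 54) ÷ lead(D) = −27x⁴ ÷ 3x² = −9x². Subtract (−9x²)·D = −27x⁴ + 18x³ + 54x². Remainder: −3x³ − 25x² + 24x + 54.
Step 5: lead(−3x³ − 25x² + 24x + 54) ÷ lead(D) = −3x³ ÷ 3x² = −x. Subtract (−x)·D = −3x³ + 2x² + 6x. Remainder: −27x² + 18x + 54.
Step 6: lead(−27x² + 18x + 54) ÷ lead(D) = −27x² ÷ 3x² = −9. Subtract (−9)·D = −27x² + 18x + 54. Remainder: 0.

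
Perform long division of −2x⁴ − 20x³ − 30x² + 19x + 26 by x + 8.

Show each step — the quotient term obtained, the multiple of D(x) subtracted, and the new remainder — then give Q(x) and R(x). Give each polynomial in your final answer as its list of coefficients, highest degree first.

Step 1: lead(−2x⁴ − 20x³ − 30x² + 19x + 26) ÷ lead(D) = −2x⁴ ÷ x = −2x³. Subtract (−2x³)·D = −2x⁴ − 16x³. Remainder: −4x³ − 30x² + 19x + 26.
Step 2: lead(−4x³ − 30x² + 19x + 26) ÷ lead(D) = −4x³ ÷ x = −4x². Subtract (−4x²)·D = −4x³ − 32x². Remainder: 2x² + 19x + 26.
Step 3: lead(2x² + 19x + 26) ÷ lead(D) = 2x² ÷ x = 2x. Subtract (2x)·D = 2x² + 16x. Remainder: 3x + 26.
Step 4: lead(3x + 26) ÷ lead(D) = 3x ÷ x = 3. Subtract (3)·D = 3x + 24. Remainder: 2.

Q = [-2, -4, 2, 3]; R = [2]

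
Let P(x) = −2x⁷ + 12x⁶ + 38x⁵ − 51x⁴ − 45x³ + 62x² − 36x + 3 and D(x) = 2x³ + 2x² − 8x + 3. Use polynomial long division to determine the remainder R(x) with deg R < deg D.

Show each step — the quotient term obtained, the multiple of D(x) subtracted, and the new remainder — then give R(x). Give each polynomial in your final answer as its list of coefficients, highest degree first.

R = [-6]

Step 1: lead(−2x⁷ + 12x⁶ + 38x⁵ − 51x⁴ − 45x³ + 62x² − 36x + 3) ÷ lead(D) = −2x⁷ ÷ 2x³ = −x⁴. Subtract (−x⁴)·D = −2x⁷ − 2x⁶ + 8x⁵ − 3x⁴. Remainder: 14x⁶ + 30x⁵ − 48x⁴ − 45x³ + 62x² − 36x + 3.
Step 2: lead(14x⁶ + 30x⁵ − 48x⁴ − 45x³ + 62x² − 36x + 3) ÷ lead(D) = 14x⁶ ÷ 2x³ = 7x³. Subtract (7x³)·D = 14x⁶ + 14x⁵ − 56x⁴ + 21x³. Remainder: 16x⁵ + 8x⁴ − 66x³ + 62x² − 36x + 3.
Step 3: lead(16x⁵ + 8x⁴ − 66x³ + 62x² − 36x + 3) ÷ lead(D) = 16x⁵ ÷ 2x³ = 8x². Subtract (8x²)·D = 16x⁵ + 16x⁴ − 64x³ + 24x². Remainder: −8x⁴ − 2x³ + 38x² − 36x + 3.
Step 4: lead(−8x⁴ − 2x³ + 38x² − 36x + 3) ÷ lead(D) = −8x⁴ ÷ 2x³ = −4x. Subtract (−4x)·D = −8x⁴ − 8x³ + 32x² − 12x. Remainder: 6x³ + 6x² − 24x + 3.
Step 5: lead(6x³ + 6x² − 24x + 3) ÷ lead(D) = 6x³ ÷ 2x³ = 3. Subtract (3)·D = 6x³ + 6x² − 24x + 9. Remainder: −6.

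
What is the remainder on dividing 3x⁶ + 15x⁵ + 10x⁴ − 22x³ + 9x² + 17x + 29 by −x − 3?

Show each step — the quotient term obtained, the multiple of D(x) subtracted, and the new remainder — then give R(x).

Step 1: lead(3x⁶ + 15x⁵ + 10x⁴ − 22x³ + 9x² + 17x + 29) ÷ lead(D) = 3x⁶ ÷ −x = −3x⁵. Subtract (−3x⁵)·D = 3x⁶ + 9x⁵. Remainder: 6x⁵ + 10x⁴ − 22x³ + 9x² + 17x + 29.
Step 2: lead(6x⁵ + 10x⁴ − 22x³ + 9x² + 17x + 29) ÷ lead(D) = 6x⁵ ÷ −x = −6x⁴. Subtract (−6x⁴)·D = 6x⁵ + 18x⁴. Remainder: −8x⁴ − 22x³ + 9x² + 17x + 29.
Step 3: lead(−8x⁴ − 22x³ + 9x² + 17x + 29) ÷ lead(D) = −8x⁴ ÷ −x = 8x³. Subtract (8x³)·D = −8x⁴ − 24x³. Remainder: 2x³ + 9x² + 17x + 29.
Step 4: lead(2x³ + 9x² + 17x + 29) ÷ lead(D) = 2x³ ÷ −x = −2x². Subtract (−2x²)·D = 2x³ + 6x². Remainder: 3x² + 17x + 29.
Step 5: lead(3x² + 17x + 29) ÷ lead(D) = 3x² ÷ −x = −3x. Subtract (−3x)·D = 3x² + 9x. Remainder: 8x + 29.
Step 6: lead(8x + 29) ÷ lead(D) = 8x ÷ −x = −8. Subtract (−8)·D = 8x + 24. Remainder: 5.

R(x) = 5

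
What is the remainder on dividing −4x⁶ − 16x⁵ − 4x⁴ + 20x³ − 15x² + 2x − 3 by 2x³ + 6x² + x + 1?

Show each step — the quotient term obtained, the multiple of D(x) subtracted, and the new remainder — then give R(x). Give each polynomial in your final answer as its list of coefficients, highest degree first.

R = [0]

Step 1: lead(−4x⁶ − 16x⁵ − 4x⁴ + 20x³ − 15x² + 2x − 3) ÷ lead(D) = −4x⁶ ÷ 2x³ = −2x³. Subtract (−2x³)·D = −4x⁶ − 12x⁵ − 2x⁴ − 2x³. Remainder: −4x⁵ − 2x⁴ + 22x³ − 15x² + 2x − 3.
Step 2: lead(−4x⁵ − 2x⁴ + 22x³ − 15x² + 2x − 3) ÷ lead(D) = −4x⁵ ÷ 2x³ = −2x². Subtract (−2x²)·D = −4x⁵ − 12x⁴ − 2x³ − 2x². Remainder: 10x⁴ + 24x³ − 13x² + 2x − 3.
Step 3: lead(10x⁴ + 24x³ − 13x² + 2x − 3) ÷ lead(D) = 10x⁴ ÷ 2x³ = 5x. Subtract (5x)·D = 10x⁴ + 30x³ + 5x² + 5x. Remainder: −6x³ − 18x² − 3x − 3.
Step 4: lead(−6x³ − 18x² − 3x − 3) ÷ lead(D) = −6x³ ÷ 2x³ = −3. Subtract (−3)·D = −6x³ − 18x² − 3x − 3. Remainder: 0.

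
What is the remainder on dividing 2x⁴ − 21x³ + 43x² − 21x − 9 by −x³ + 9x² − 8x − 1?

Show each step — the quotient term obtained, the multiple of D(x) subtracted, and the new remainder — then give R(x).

Step 1: lead(2x⁴ − 21x³ + 43x² − 21x − 9) ÷ lead(D) = 2x⁴ ÷ −x³ = −2x. Subtract (−2x)·D = 2x⁴ − 18x³ + 16x² + 2x. Remainder: −3x³ + 27x² − 23x − 9.
Step 2: lead(−3x³ + 27x² − 23x − 9) ÷ lead(D) = −3x³ ÷ −x³ = 3. Subtract (3)·D = −3x³ + 27x² − 24x − 3. Remainder: x − 6.

R(x) = x − 6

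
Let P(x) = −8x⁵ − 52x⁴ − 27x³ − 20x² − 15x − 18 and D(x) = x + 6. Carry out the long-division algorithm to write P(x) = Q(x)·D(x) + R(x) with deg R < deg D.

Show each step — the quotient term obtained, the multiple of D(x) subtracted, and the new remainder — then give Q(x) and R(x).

Q(x) = −8x⁴ − 4x³ − 3x² − 2x − 3; R(x) = 0

Step 1: lead(−8x⁵ − 52x⁴ − 27x³ − 20x² − 15x − 18) ÷ lead(D) = −8x⁵ ÷ x = −8x⁴. Subtract (−8x⁴)·D = −8x⁵ − 48x⁴. Remainder: −4x⁴ − 27x³ − 20x² − 15x − 18.
Step 2: lead(−4x⁴ − 27x³ − 20x² − 15x − 18) ÷ lead(D) = −4x⁴ ÷ x = −4x³. Subtract (−4x³)·D = −4x⁴ − 24x³. Remainder: −3x³ − 20x² − 15x − 18.
Step 3: lead(−3x³ − 20x² − 15x − 18) ÷ lead(D) = −3x³ ÷ x = −3x². Subtract (−3x²)·D = −3x³ − 18x². Remainder: −2x² − 15x − 18.
Step 4: lead(−2x² − 15x − 18) ÷ lead(D) = −2x² ÷ x = −2x. Subtract (−2x)·D = −2x² − 12x. Remainder: −3x − 18.
Step 5: lead(−3x − 18) ÷ lead(D) = −3x ÷ x = −3. Subtract (−3)·D = −3x − 18. Remainder: 0.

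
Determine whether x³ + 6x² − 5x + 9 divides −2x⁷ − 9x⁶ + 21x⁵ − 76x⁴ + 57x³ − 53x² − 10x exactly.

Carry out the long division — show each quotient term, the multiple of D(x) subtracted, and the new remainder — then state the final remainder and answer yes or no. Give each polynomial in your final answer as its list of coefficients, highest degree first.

Step 1: lead(−2x⁷ − 9x⁶ + 21x⁵ − 76x⁴ + 57x³ − 53x² − 10x) ÷ lead(D) = −2x⁷ ÷ x³ = −2x⁴. Subtract (−2x⁴)·D = −2x⁷ − 12x⁶ + 10x⁵ − 18x⁴. Remainder: 3x⁶ + 11x⁵ − 58x⁴ + 57x³ − 53x² − 10x.
Step 2: lead(3x⁶ + 11x⁵ − 58x⁴ + 57x³ − 53x² − 10x) ÷ lead(D) = 3x⁶ ÷ x³ = 3x³. Subtract (3x³)·D = 3x⁶ + 18x⁵ − 15x⁴ + 27x³. Remainder: −7x⁵ − 43x⁴ + 30x³ − 53x² − 10x.
Step 3: lead(−7x⁵ − 43x⁴ + 30x³ − 53x² − 10x) ÷ lead(D) = −7x⁵ ÷ x³ = −7x². Subtract (−7x²)·D = −7x⁵ − 42x⁴ + 35x³ − 63x². Remainder: −x⁴ − 5x³ + 10x² − 10x.
Step 4: lead(−x⁴ − 5x³ + 10x² − 10x) ÷ lead(D) = −x⁴ ÷ x³ = −x. Subtract (−x)·D = −x⁴ − 6x³ + 5x² − 9x. Remainder: x³ + 5x² − x.
Step 5: lead(x³ + 5x² − x) ÷ lead(D) = x³ ÷ x³ = 1. Subtract (1)·D = x³ + 6x² − 5x + 9. Remainder: −x² + 4x − 9.

R = [-1, 4, -9], so D(x) is not a factor of P(x). no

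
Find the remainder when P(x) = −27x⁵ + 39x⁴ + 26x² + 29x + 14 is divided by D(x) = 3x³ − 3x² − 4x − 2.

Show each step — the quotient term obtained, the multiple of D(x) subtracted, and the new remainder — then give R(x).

R(x) = 5x − 2

Step 1: lead(−27x⁵ + 39x⁴ + 26x² + 29x + 14) ÷ lead(D) = −27x⁵ ÷ 3x³ = −9x². Subtract (−9x²)·D = −27x⁵ + 27x⁴ + 36x³ + 18x². Remainder: 12x⁴ − 36x³ + 8x² + 29x + 14.
Step 2: lead(12x⁴ − 36x³ + 8x² + 29x + 14) ÷ lead(D) = 12x⁴ ÷ 3x³ = 4x. Subtract (4x)·D = 12x⁴ − 12x³ − 16x² − 8x. Remainder: −24x³ + 24x² + 37x + 14.
Step 3: lead(−24x³ + 24x² + 37x + 14) ÷ lead(D) = −24x³ ÷ 3x³ = −8. Subtract (−8)·D = −24x³ + 24x² + 32x + 16. Remainder: 5x − 2.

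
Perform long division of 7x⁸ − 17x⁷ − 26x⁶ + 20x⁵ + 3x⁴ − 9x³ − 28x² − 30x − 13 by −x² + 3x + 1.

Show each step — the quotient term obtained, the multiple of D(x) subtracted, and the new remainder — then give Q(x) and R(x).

Q(x) = −7x⁶ − 4x⁵ + 7x⁴ − 3x³ − 5x² − 9x − 4; R(x) = −9x − 9

Step 1: lead(7x⁸ − 17x⁷ − 26x⁶ + 20x⁵ + 3x⁴ − 9x³ − 28x² − 30x − 13) ÷ lead(D) = 7x⁸ ÷ −x² = −7x⁶. Subtract (−7x⁶)·D = 7x⁸ − 21x⁷ − 7x⁶. Remainder: 4x⁷ − 19x⁶ + 20x⁵ + 3x⁴ − 9x³ − 28x² − 30x − 13.
Step 2: lead(4x⁷ − 19x⁶ + 20x⁵ + 3x⁴ − 9x³ − 28x² − 30x − 13) ÷ lead(D) = 4x⁷ ÷ −x² = −4x⁵. Subtract (−4x⁵)·D = 4x⁷ − 12x⁶ − 4x⁵. Remainder: −7x⁶ + 24x⁵ + 3x⁴ − 9x³ − 28x² − 30x − 13.
Step 3: lead(−7x⁶ + 24x⁵ + 3x⁴ − 9x³ − 28x² − 30x − 13) ÷ lead(D) = −7x⁶ ÷ −x² = 7x⁴. Subtract (7x⁴)·D = −7x⁶ + 21x⁵ + 7x⁴. Remainder: 3x⁵ − 4x⁴ − 9x³ − 28x² − 30x − 13.
Step 4: lead(3x⁵ − 4x⁴ − 9x³ − 28x² − 30x − 13) ÷ lead(D) = 3x⁵ ÷ −x² = −3x³. Subtract (−3x³)·D = 3x⁵ − 9x⁴ − 3x³. Remainder: 5x⁴ − 6x³ − 28x² − 30x − 13.
Step 5: lead(5x⁴ − 6x³ − 28x² − 30x − 13) ÷ lead(D) = 5x⁴ ÷ −x² = −5x². Subtract (−5x²)·D = 5x⁴ − 15x³ − 5x². Remainder: 9x³ − 23x² − 30x − 13.
Step 6: lead(9x³ − 23x² − 30x − 13) ÷ lead(D) = 9x³ ÷ −x² = −9x. Subtract (−9x)·D = 9x³ − 27x² − 9x. Remainder: 4x² − 21x − 13.
Step 7: lead(4x² − 21x − 13) ÷ lead(D) = 4x² ÷ −x² = −4. Subtract (−4)·D = 4x² − 12x − 4. Remainder: −9x − 9.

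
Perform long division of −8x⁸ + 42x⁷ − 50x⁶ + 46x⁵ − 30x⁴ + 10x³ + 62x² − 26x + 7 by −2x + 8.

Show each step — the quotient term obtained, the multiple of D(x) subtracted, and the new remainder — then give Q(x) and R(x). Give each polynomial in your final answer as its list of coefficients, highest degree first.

Q = [4, -5, 5, -3, 3, 7, -3, 1]; R = [-1]

Step 1: lead(−8x⁸ + 42x⁷ − 50x⁶ + 46x⁵ − 30x⁴ + 10x³ + 62x² − 26x + 7) ÷ lead(D) = −8x⁸ ÷ −2x = 4x⁷. Subtract (4x⁷)·D = −8x⁸ + 32x⁷. Remainder: 10x⁷ − 50x⁶ + 46x⁵ − 30x⁴ + 10x³ + 62x² − 26x + 7.
Step 2: lead(10x⁷ − 50x⁶ + 46x⁵ − 30x⁴ + 10x³ + 62x² − 26x + 7) ÷ lead(D) = 10x⁷ ÷ −2x = −5x⁶. Subtract (−5x⁶)·D = 10x⁷ − 40x⁶. Remainder: −10x⁶ + 46x⁵ − 30x⁴ + 10x³ + 62x² − 26x + 7.
Step 3: lead(−10x⁶ + 46x⁵ − 30x⁴ + 10x³ + 62x² − 26x + 7) ÷ lead(D) = −10x⁶ ÷ −2x = 5x⁵. Subtract (5x⁵)·D = −10x⁶ + 40x⁵. Remainder: 6x⁵ − 30x⁴ + 10x³ + 62x² − 26x + 7.
Step 4: lead(6x⁵ − 30x⁴ + 10x³ + 62x² − 26x + 7) ÷ lead(D) = 6x⁵ ÷ −2x = −3x⁴. Subtract (−3x⁴)·D = 6x⁵ − 24x⁴. Remainder: −6x⁴ + 10x³ + 62x² − 26x + 7.
Step 5: lead(−6x⁴ + 10x³ + 62x² − 26x + 7) ÷ lead(D) = −6x⁴ ÷ −2x = 3x³. Subtract (3x³)·D = −6x⁴ + 24x³. Remainder: −14x³ + 62x² − 26x + 7.
Step 6: lead(−14x³ + 62x² − 26x + 7) ÷ lead(D) = −14x³ ÷ −2x = 7x². Subtract (7x²)·D = −14x³ + 56x². Remainder: 6x² − 26x + 7.
Step 7: lead(6x² − 26x + 7) ÷ lead(D) = 6x² ÷ −2x = −3x. Subtract (−3x)·D = 6x² − 24x. Remainder: −2x + 7.
Step 8: lead(−2x + 7) ÷ lead(D) = −2x ÷ −2x = 1. Subtract (1)·D = −2x + 8. Remainder: −1.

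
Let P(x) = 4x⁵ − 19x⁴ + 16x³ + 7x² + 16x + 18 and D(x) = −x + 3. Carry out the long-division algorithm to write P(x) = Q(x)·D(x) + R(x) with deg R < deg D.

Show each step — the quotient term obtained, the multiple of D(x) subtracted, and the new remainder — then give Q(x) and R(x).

Step 1: lead(4x⁵ − 19x⁴ + 16x³ + 7x² + 16x + 18) ÷ lead(D) = 4x⁵ ÷ −x = −4x⁴. Subtract (−4x⁴)·D = 4x⁵ − 12x⁴. Remainder: −7x⁴ + 16x³ + 7x² + 16x + 18.
Step 2: lead(−7x⁴ + 16x³ + 7x² + 16x + 18) ÷ lead(D) = −7x⁴ ÷ −x = 7x³. Subtract (7x³)·D = −7x⁴ + 21x³. Remainder: −5x³ + 7x² + 16x + 18.
Step 3: lead(−5x³ + 7x² + 16x + 18) ÷ lead(D) = −5x³ ÷ −x = 5x². Subtract (5x²)·D = −5x³ + 15x². Remainder: −8x² + 16x + 18.
Step 4: lead(−8x² + 16x + 18) ÷ lead(D) = −8x² ÷ −x = 8x. Subtract (8x)·D = −8x² + 24x. Remainder: −8x + 18.
Step 5: lead(−8x + 18) ÷ lead(D) = −8x ÷ −x = 8. Subtract (8)·D = −8x + 24. Remainder: −6.

Q(x) = −4x⁴ + 7x³ + 5x² + 8x + 8; R(x) = −6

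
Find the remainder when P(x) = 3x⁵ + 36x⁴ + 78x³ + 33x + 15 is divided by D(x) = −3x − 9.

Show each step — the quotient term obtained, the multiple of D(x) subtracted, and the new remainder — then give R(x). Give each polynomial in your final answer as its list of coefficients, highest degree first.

R = [-3]

Step 1: lead(3x⁵ + 36x⁴ + 78x³ + 33x + 15) ÷ lead(D) = 3x⁵ ÷ −3x = −x⁴. Subtract (−x⁴)·D = 3x⁵ + 9x⁴. Remainder: 27x⁴ + 78x³ + 33x + 15.
Step 2: lead(27x⁴ + 78x³ + 33x + 15) ÷ lead(D) = 27x⁴ ÷ −3x = −9x³. Subtract (−9x³)·D = 27x⁴ + 81x³. Remainder: −3x³ + 33x + 15.
Step 3: lead(−3x³ + 33x + 15) ÷ lead(D) = −3x³ ÷ −3x = x². Subtract (x²)·D = −3x³ − 9x². Remainder: 9x² + 33x + 15.
Step 4: lead(9x² + 33x + 15) ÷ lead(D) = 9x² ÷ −3x = −3x. Subtract (−3x)·D = 9x² + 27x. Remainder: 6x + 15.
Step 5: lead(6x + 15) ÷ lead(D) = 6x ÷ −3x = −2. Subtract (−2)·D = 6x + 18. Remainder: −3.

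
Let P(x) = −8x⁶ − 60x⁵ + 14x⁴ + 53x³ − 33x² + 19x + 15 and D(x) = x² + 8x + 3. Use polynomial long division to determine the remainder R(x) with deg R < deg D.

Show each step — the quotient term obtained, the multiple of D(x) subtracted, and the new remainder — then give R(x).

R(x) = 0

Step 1: lead(−8x⁶ − 60x⁵ + 14x⁴ + 53x³ − 33x² + 19x + 15) ÷ lead(D) = −8x⁶ ÷ x² = −8x⁴. Subtract (−8x⁴)·D = −8x⁶ − 64x⁵ − 24x⁴. Remainder: 4x⁵ + 38x⁴ + 53x³ − 33x² + 19x + 15.
Step 2: lead(4x⁵ + 38x⁴ + 53x³ − 33x² + 19x + 15) ÷ lead(D) = 4x⁵ ÷ x² = 4x³. Subtract (4x³)·D = 4x⁵ + 32x⁴ + 12x³. Remainder: 6x⁴ + 41x³ − 33x² + 19x + 15.
Step 3: lead(6x⁴ + 41x³ − 33x² + 19x + 15) ÷ lead(D) = 6x⁴ ÷ x² = 6x². Subtract (6x²)·D = 6x⁴ + 48x³ + 18x². Remainder: −7x³ − 51x² + 19x + 15.
Step 4: lead(−7x³ − 51x² + 19x + 15) ÷ lead(D) = −7x³ ÷ x² = −7x. Subtract (−7x)·D = −7x³ − 56x² − 21x. Remainder: 5x² + 40x + 15.
Step 5: lead(5x² + 40x + 15) ÷ lead(D) = 5x² ÷ x² = 5. Subtract (5)·D = 5x² + 40x + 15. Remainder: 0.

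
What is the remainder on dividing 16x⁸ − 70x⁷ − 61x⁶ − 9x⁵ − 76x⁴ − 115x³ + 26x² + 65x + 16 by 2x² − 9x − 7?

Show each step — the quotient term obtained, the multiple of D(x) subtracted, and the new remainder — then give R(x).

R(x) = 7x + 9

Step 1: lead(16x⁸ − 70x⁷ − 61x⁶ − 9x⁵ − 76x⁴ − 115x³ + 26x² + 65x + 16) ÷ lead(D) = 16x⁸ ÷ 2x² = 8x⁶. Subtract (8x⁶)·D = 16x⁸ − 72x⁷ − 56x⁶. Remainder: 2x⁷ − 5x⁶ − 9x⁵ − 76x⁴ − 115x³ + 26x² + 65x + 16.
Step 2: lead(2x⁷ − 5x⁶ − 9x⁵ − 76x⁴ − 115x³ + 26x² + 65x + 16) ÷ lead(D) = 2x⁷ ÷ 2x² = x⁵. Subtract (x⁵)·D = 2x⁷ − 9x⁶ − 7x⁵. Remainder: 4x⁶ − 2x⁵ − 76x⁴ − 115x³ + 26x² + 65x + 16.
Step 3: lead(4x⁶ − 2x⁵ − 76x⁴ − 115x³ + 26x² + 65x + 16) ÷ lead(D) = 4x⁶ ÷ 2x² = 2x⁴. Subtract (2x⁴)·D = 4x⁶ − 18x⁵ − 14x⁴. Remainder: 16x⁵ − 62x⁴ − 115x³ + 26x² + 65x + 16.
Step 4: lead(16x⁵ − 62x⁴ − 115x³ + 26x² + 65x + 16) ÷ lead(D) = 16x⁵ ÷ 2x² = 8x³. Subtract (8x³)·D = 16x⁵ − 72x⁴ − 56x³. Remainder: 10x⁴ − 59x³ + 26x² + 65x + 16.
Step 5: lead(10x⁴ − 59x³ + 26x² + 65x + 16) ÷ lead(D) = 10x⁴ ÷ 2x² = 5x². Subtract (5x²)·D = 10x⁴ − 45x³ − 35x². Remainder: −14x³ + 61x² + 65x + 16.
Step 6: lead(−14x³ + 61x² + 65x + 16) ÷ lead(D) = −14x³ ÷ 2x² = −7x. Subtract (−7x)·D = −14x³ + 63x² + 49x. Remainder: −2x² + 16x + 16.
Step 7: lead(−2x² + 16x + 16) ÷ lead(D) = −2x² ÷ 2x² = −1. Subtract (−1)·D = −2x² + 9x + 7. Remainder: 7x + 9.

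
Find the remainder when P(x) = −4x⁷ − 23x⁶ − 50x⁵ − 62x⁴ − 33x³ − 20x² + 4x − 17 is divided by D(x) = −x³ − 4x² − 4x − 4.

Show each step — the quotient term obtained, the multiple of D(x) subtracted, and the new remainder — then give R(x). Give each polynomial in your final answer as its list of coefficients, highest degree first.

Step 1: lead(−4x⁷ − 23x⁶ − 50x⁵ − 62x⁴ − 33x³ − 20x² + 4x − 17) ÷ lead(D) = −4x⁷ ÷ −x³ = 4x⁴. Subtract (4x⁴)·D = −4x⁷ − 16x⁶ − 16x⁵ − 16x⁴. Remainder: −7x⁶ − 34x⁵ − 46x⁴ − 33x³ − 20x² + 4x − 17.
Step 2: lead(−7x⁶ − 34x⁵ − 46x⁴ − 33x³ − 20x² + 4x − 17) ÷ lead(D) = −7x⁶ ÷ −x³ = 7x³. Subtract (7x³)·D = −7x⁶ − 28x⁵ − 28x⁴ − 28x³. Remainder: −6x⁵ − 18x⁴ − 5x³ − 20x² + 4x − 17.
Step 3: lead(−6x⁵ − 18x⁴ − 5x³ − 20x² + 4x − 17) ÷ lead(D) = −6x⁵ ÷ −x³ = 6x². Subtract (6x²)·D = −6x⁵ − 24x⁴ − 24x³ − 24x². Remainder: 6x⁴ + 19x³ + 4x² + 4x − 17.
Step 4: lead(6x⁴ + 19x³ + 4x² + 4x − 17) ÷ lead(D) = 6x⁴ ÷ −x³ = −6x. Subtract (−6x)·D = 6x⁴ + 24x³ + 24x² + 24x. Remainder: −5x³ − 20x² − 20x − 17.
Step 5: lead(−5x³ − 20x² − 20x − 17) ÷ lead(D) = −5x³ ÷ −x³ = 5. Subtract (5)·D = −5x³ − 20x² − 20x − 20. Remainder: 3.

R = [3]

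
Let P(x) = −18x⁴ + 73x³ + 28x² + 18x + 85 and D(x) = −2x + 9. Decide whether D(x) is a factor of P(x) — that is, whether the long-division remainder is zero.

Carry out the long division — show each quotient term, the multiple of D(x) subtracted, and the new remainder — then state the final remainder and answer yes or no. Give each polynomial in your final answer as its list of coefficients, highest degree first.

R = [4], so D(x) is not a factor of P(x). no

Step 1: lead(−18x⁴ + 73x³ + 28x² + 18x + 85) ÷ lead(D) = −18x⁴ ÷ −2x = 9x³. Subtract (9x³)·D = −18x⁴ + 81x³. Remainder: −8x³ + 28x² + 18x + 85.
Step 2: lead(−8x³ + 28x² + 18x + 85) ÷ lead(D) = −8x³ ÷ −2x = 4x². Subtract (4x²)·D = −8x³ + 36x². Remainder: −8x² + 18x + 85.
Step 3: lead(−8x² + 18x + 85) ÷ lead(D) = −8x² ÷ −2x = 4x. Subtract (4x)·D = −8x² + 36x. Remainder: −18x + 85.
Step 4: lead(−18x + 85) ÷ lead(D) = −18x ÷ −2x = 9. Subtract (9)·D = −18x + 81. Remainder: 4.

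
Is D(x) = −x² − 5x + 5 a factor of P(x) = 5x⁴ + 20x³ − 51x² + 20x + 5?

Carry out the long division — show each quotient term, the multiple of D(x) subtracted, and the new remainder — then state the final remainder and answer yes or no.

Step 1: lead(5x⁴ + 20x³ − 51x² + 20x + 5) ÷ lead(D) = 5x⁴ ÷ −x² = −5x². Subtract (−5x²)·D = 5x⁴ + 25x³ − 25x². Remainder: −5x³ − 26x² + 20x + 5.
Step 2: lead(−5x³ − 26x² + 20x + 5) ÷ lead(D) = −5x³ ÷ −x² = 5x. Subtract (5x)·D = −5x³ − 25x² + 25x. Remainder: −x² − 5x + 5.
Step 3: lead(−x² − 5x + 5) ÷ lead(D) = −x² ÷ −x² = 1. Subtract (1)·D = −x² − 5x + 5. Remainder: 0.

R(x) = 0, so D(x) is a factor of P(x). yes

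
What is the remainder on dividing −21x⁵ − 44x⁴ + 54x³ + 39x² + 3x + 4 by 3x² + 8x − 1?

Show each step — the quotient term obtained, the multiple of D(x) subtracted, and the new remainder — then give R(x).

R(x) = 5

Step 1: lead(−21x⁵ − 44x⁴ + 54x³ + 39x² + 3x + 4) ÷ lead(D) = −21x⁵ ÷ 3x² = −7x³. Subtract (−7x³)·D = −21x⁵ − 56x⁴ + 7x³. Remainder: 12x⁴ + 47x³ + 39x² + 3x + 4.
Step 2: lead(12x⁴ + 47x³ + 39x² + 3x + 4) ÷ lead(D) = 12x⁴ ÷ 3x² = 4x². Subtract (4x²)·D = 12x⁴ + 32x³ − 4x². Remainder: 15x³ + 43x² + 3x + 4.
Step 3: lead(15x³ + 43x² + 3x + 4) ÷ lead(D) = 15x³ ÷ 3x² = 5x. Subtract (5x)·D = 15x³ + 40x² − 5x. Remainder: 3x² + 8x + 4.
Step 4: lead(3x² + 8x + 4) ÷ lead(D) = 3x² ÷ 3x² = 1. Subtract (1)·D = 3x² + 8x − 1. Remainder: 5.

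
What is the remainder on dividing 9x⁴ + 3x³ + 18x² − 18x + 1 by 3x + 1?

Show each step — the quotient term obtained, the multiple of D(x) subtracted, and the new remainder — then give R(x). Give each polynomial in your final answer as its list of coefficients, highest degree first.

R = [9]

Step 1: lead(9x⁴ + 3x³ + 18x² − 18x + 1) ÷ lead(D) = 9x⁴ ÷ 3x = 3x³. Subtract (3x³)·D = 9x⁴ + 3x³. Remainder: 18x² − 18x + 1.
Step 2: lead(18x² − 18x + 1) ÷ lead(D) = 18x² ÷ 3x = 6x. Subtract (6x)·D = 18x² + 6x. Remainder: −24x + 1.
Step 3: lead(−24x + 1) ÷ lead(D) = −24x ÷ 3x = −8. Subtract (−8)·D = −24x − 8. Remainder: 9.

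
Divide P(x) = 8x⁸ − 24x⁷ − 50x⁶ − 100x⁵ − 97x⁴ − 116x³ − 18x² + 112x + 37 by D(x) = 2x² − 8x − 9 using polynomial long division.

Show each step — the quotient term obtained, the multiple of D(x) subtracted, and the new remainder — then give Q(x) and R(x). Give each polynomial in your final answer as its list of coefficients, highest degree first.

Q = [4, 4, 9, 4, 8, -8, -5]; R = [-8]

Step 1: lead(8x⁸ − 24x⁷ − 50x⁶ − 100x⁵ − 97x⁴ − 116x³ − 18x² + 112x + 37) ÷ lead(D) = 8x⁸ ÷ 2x² = 4x⁶. Subtract (4x⁶)·D = 8x⁸ − 32x⁷ − 36x⁶. Remainder: 8x⁷ − 14x⁶ − 100x⁵ − 97x⁴ − 116x³ − 18x² + 112x + 37.
Step 2: lead(8x⁷ − 14x⁶ − 100x⁵ − 97x⁴ − 116x³ − 18x² + 112x + 37) ÷ lead(D) = 8x⁷ ÷ 2x² = 4x⁵. Subtract (4x⁵)·D = 8x⁷ − 32x⁶ − 36x⁵. Remainder: 18x⁶ − 64x⁵ − 97x⁴ − 116x³ − 18x² + 112x + 37.
Step 3: lead(18x⁶ − 64x⁵ − 97x⁴ − 116x³ − 18x² + 112x + 37) ÷ lead(D) = 18x⁶ ÷ 2x² = 9x⁴. Subtract (9x⁴)·D = 18x⁶ − 72x⁵ − 81x⁴. Remainder: 8x⁵ − 16x⁴ − 116x³ − 18x² + 112x + 37.
Step 4: lead(8x⁵ − 16x⁴ − 116x³ − 18x² + 112x + 37) ÷ lead(D) = 8x⁵ ÷ 2x² = 4x³. Subtract (4x³)·D = 8x⁵ − 32x⁴ − 36x³. Remainder: 16x⁴ − 80x³ − 18x² + 112x + 37.
Step 5: lead(16x⁴ − 80x³ − 18x² + 112x + 37) ÷ lead(D) = 16x⁴ ÷ 2x² = 8x². Subtract (8x²)·D = 16x⁴ − 64x³ − 72x². Remainder: −16x³ + 54x² + 112x + 37.
Step 6: lead(−16x³ + 54x² + 112x + 37) ÷ lead(D) = −16x³ ÷ 2x² = −8x. Subtract (−8x)·D = −16x³ + 64x² + 72x. Remainder: −10x² + 40x + 37.
Step 7: lead(−10x² + 40x + 37) ÷ lead(D) = −10x² ÷ 2x² = −5. Subtract (−5)·D = −10x² + 40x + 45. Remainder: −8.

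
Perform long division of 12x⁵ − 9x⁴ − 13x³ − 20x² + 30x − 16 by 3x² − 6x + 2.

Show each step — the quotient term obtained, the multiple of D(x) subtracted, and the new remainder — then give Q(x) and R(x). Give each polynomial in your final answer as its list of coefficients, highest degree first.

Step 1: lead(12x⁵ − 9x⁴ − 13x³ − 20x² + 30x − 16) ÷ lead(D) = 12x⁵ ÷ 3x² = 4x³. Subtract (4x³)·D = 12x⁵ − 24x⁴ + 8x³. Remainder: 15x⁴ − 21x³ − 20x² + 30x − 16.
Step 2: lead(15x⁴ − 21x³ − 20x² + 30x − 16) ÷ lead(D) = 15x⁴ ÷ 3x² = 5x². Subtract (5x²)·D = 15x⁴ − 30x³ + 10x². Remainder: 9x³ − 30x² + 30x − 16.
Step 3: lead(9x³ − 30x² + 30x − 16) ÷ lead(D) = 9x³ ÷ 3x² = 3x. Subtract (3x)·D = 9x³ − 18x² + 6x. Remainder: −12x² + 24x − 16.
Step 4: lead(−12x² + 24x − 16) ÷ lead(D) = −12x² ÷ 3x² = −4. Subtract (−4)·D = −12x² + 24x − 8. Remainder: −8.

Q = [4, 5, 3, -4]; R = [-8]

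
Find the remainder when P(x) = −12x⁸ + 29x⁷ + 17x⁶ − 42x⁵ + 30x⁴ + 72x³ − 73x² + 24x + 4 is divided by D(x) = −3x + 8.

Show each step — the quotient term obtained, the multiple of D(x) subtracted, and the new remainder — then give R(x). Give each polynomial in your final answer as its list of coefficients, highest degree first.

Step 1: lead(−12x⁸ + 29x⁷ + 17x⁶ − 42x⁵ + 30x⁴ + 72x³ − 73x² + 24x + 4) ÷ lead(D) = −12x⁸ ÷ −3x = 4x⁷. Subtract (4x⁷)·D = −12x⁸ + 32x⁷. Remainder: −3x⁷ + 17x⁶ − 42x⁵ + 30x⁴ + 72x³ − 73x² + 24x + 4.
Step 2: lead(−3x⁷ + 17x⁶ − 42x⁵ + 30x⁴ + 72x³ − 73x² + 24x + 4) ÷ lead(D) = −3x⁷ ÷ −3x = x⁶. Subtract (x⁶)·D = −3x⁷ + 8x⁶. Remainder: 9x⁶ − 42x⁵ + 30x⁴ + 72x³ − 73x² + 24x + 4.
Step 3: lead(9x⁶ − 42x⁵ + 30x⁴ + 72x³ − 73x² + 24x + 4) ÷ lead(D) = 9x⁶ ÷ −3x = −3x⁵. Subtract (−3x⁵)·D = 9x⁶ − 24x⁵. Remainder: −18x⁵ + 30x⁴ + 72x³ − 73x² + 24x + 4.
Step 4: lead(−18x⁵ + 30x⁴ + 72x³ − 73x² + 24x + 4) ÷ lead(D) = −18x⁵ ÷ −3x = 6x⁴. Subtract (6x⁴)·D = −18x⁵ + 48x⁴. Remainder: −18x⁴ + 72x³ − 73x² + 24x + 4.
Step 5: lead(−18x⁴ + 72x³ − 73x² + 24x + 4) ÷ lead(D) = −18x⁴ ÷ −3x = 6x³. Subtract (6x³)·D = −18x⁴ + 48x³. Remainder: 24x³ − 73x² + 24x + 4.
Step 6: lead(24x³ − 73x² + 24x + 4) ÷ lead(D) = 24x³ ÷ −3x = −8x². Subtract (−8x²)·D = 24x³ − 64x². Remainder: −9x² + 24x + 4.
Step 7: lead(−9x² + 24x + 4) ÷ lead(D) = −9x² ÷ −3x = 3x. Subtract (3x)·D = −9x² + 24x. Remainder: 4.

R = [4]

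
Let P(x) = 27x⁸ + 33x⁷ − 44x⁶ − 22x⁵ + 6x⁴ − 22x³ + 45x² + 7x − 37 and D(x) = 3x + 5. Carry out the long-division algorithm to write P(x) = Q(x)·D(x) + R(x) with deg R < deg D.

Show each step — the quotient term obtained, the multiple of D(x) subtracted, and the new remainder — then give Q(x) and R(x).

Q(x) = 9x⁷ − 4x⁶ − 8x⁵ + 6x⁴ − 8x³ + 6x² + 5x − 6; R(x) = −7

Step 1: lead(27x⁸ + 33x⁷ − 44x⁶ − 22x⁵ + 6x⁴ − 22x³ + 45x² + 7x − 37) ÷ lead(D) = 27x⁸ ÷ 3x = 9x⁷. Subtract (9x⁷)·D = 27x⁸ + 45x⁷. Remainder: −12x⁷ − 44x⁶ − 22x⁵ + 6x⁴ − 22x³ + 45x² + 7x − 37.
Step 2: lead(−12x⁷ − 44x⁶ − 22x⁵ + 6x⁴ − 22x³ + 45x² + 7x − 37) ÷ lead(D) = −12x⁷ ÷ 3x = −4x⁶. Subtract (−4x⁶)·D = −12x⁷ − 20x⁶. Remainder: −24x⁶ − 22x⁵ + 6x⁴ − 22x³ + 45x² + 7x − 37.
Step 3: lead(−24x⁶ − 22x⁵ + 6x⁴ − 22x³ + 45x² + 7x − 37) ÷ lead(D) = −24x⁶ ÷ 3x = −8x⁵. Subtract (−8x⁵)·D = −24x⁶ − 40x⁵. Remainder: 18x⁵ + 6x⁴ − 22x³ + 45x² + 7x − 37.
Step 4: lead(18x⁵ + 6x⁴ − 22x³ + 45x² + 7x − 37) ÷ lead(D) = 18x⁵ ÷ 3x = 6x⁴. Subtract (6x⁴)·D = 18x⁵ + 30x⁴. Remainder: −24x⁴ − 22x³ + 45x² + 7x − 37.
Step 5: lead(−24x⁴ − 22x³ + 45x² + 7x − 37) ÷ lead(D) = −24x⁴ ÷ 3x = −8x³. Subtract (−8x³)·D = −24x⁴ − 40x³. Remainder: 18x³ + 45x² + 7x − 37.
Step 6: lead(18x³ + 45x² + 7x − 37) ÷ lead(D) = 18x³ ÷ 3x = 6x². Subtract (6x²)·D = 18x³ + 30x². Remainder: 15x² + 7x − 37.
Step 7: lead(15x² + 7x − 37) ÷ lead(D) = 15x² ÷ 3x = 5x. Subtract (5x)·D = 15x² + 25x. Remainder: −18x − 37.
Step 8: lead(−18x − 37) ÷ lead(D) = −18x ÷ 3x = −6. Subtract (−6)·D = −18x − 30. Remainder: −7.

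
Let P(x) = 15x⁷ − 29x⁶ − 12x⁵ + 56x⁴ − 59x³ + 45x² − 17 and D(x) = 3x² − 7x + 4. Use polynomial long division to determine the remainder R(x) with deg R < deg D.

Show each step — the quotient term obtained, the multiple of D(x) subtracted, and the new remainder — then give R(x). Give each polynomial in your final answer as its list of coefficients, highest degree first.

R = [-1]

Step 1: lead(15x⁷ − 29x⁶ − 12x⁵ + 56x⁴ − 59x³ + 45x² − 17) ÷ lead(D) = 15x⁷ ÷ 3x² = 5x⁵. Subtract (5x⁵)·D = 15x⁷ − 35x⁶ + 20x⁵. Remainder: 6x⁶ − 32x⁵ + 56x⁴ − 59x³ + 45x² − 17.
Step 2: lead(6x⁶ − 32x⁵ + 56x⁴ − 59x³ + 45x² − 17) ÷ lead(D) = 6x⁶ ÷ 3x² = 2x⁴. Subtract (2x⁴)·D = 6x⁶ − 14x⁵ + 8x⁴. Remainder: −18x⁵ + 48x⁴ − 59x³ + 45x² − 17.
Step 3: lead(−18x⁵ + 48x⁴ − 59x³ + 45x² − 17) ÷ lead(D) = −18x⁵ ÷ 3x² = −6x³. Subtract (−6x³)·D = −18x⁵ + 42x⁴ − 24x³. Remainder: 6x⁴ − 35x³ + 45x² − 17.
Step 4: lead(6x⁴ − 35x³ + 45x² − 17) ÷ lead(D) = 6x⁴ ÷ 3x² = 2x². Subtract (2x²)·D = 6x⁴ − 14x³ + 8x². Remainder: −21x³ + 37x² − 17.
Step 5: lead(−21x³ + 37x² − 17) ÷ lead(D) = −21x³ ÷ 3x² = −7x. Subtract (−7x)·D = −21x³ + 49x² − 28x. Remainder: −12x² + 28x − 17.
Step 6: lead(−12x² + 28x − 17) ÷ lead(D) = −12x² ÷ 3x² = −4. Subtract (−4)·D = −12x² + 28x − 16. Remainder: −1.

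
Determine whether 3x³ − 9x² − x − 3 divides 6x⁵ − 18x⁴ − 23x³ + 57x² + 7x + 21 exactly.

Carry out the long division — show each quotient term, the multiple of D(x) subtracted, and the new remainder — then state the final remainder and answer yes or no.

Step 1: lead(6x⁵ − 18x⁴ − 23x³ + 57x² + 7x + 21) ÷ lead(D) = 6x⁵ ÷ 3x³ = 2x². Subtract (2x²)·D = 6x⁵ − 18x⁴ − 2x³ − 6x². Remainder: −21x³ + 63x² + 7x + 21.
Step 2: lead(−21x³ + 63x² + 7x + 21) ÷ lead(D) = −21x³ ÷ 3x³ = −7. Subtract (−7)·D = −21x³ + 63x² + 7x + 21. Remainder: 0.

R(x) = 0, so D(x) is a factor of P(x). yes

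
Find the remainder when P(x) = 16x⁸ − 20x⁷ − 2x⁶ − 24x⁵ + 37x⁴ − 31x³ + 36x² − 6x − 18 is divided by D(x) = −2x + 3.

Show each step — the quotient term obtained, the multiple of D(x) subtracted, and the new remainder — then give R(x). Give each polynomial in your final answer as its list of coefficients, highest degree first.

Step 1: lead(16x⁸ − 20x⁷ − 2x⁶ − 24x⁵ + 37x⁴ − 31x³ + 36x² − 6x − 18) ÷ lead(D) = 16x⁸ ÷ −2x = −8x⁷. Subtract (−8x⁷)·D = 16x⁸ − 24x⁷. Remainder: 4x⁷ − 2x⁶ − 24x⁵ + 37x⁴ − 31x³ + 36x² − 6x − 18.
Step 2: lead(4x⁷ − 2x⁶ − 24x⁵ + 37x⁴ − 31x³ + 36x² − 6x − 18) ÷ lead(D) = 4x⁷ ÷ −2x = −2x⁶. Subtract (−2x⁶)·D = 4x⁷ − 6x⁶. Remainder: 4x⁶ − 24x⁵ + 37x⁴ − 31x³ + 36x² − 6x − 18.
Step 3: lead(4x⁶ − 24x⁵ + 37x⁴ − 31x³ + 36x² − 6x − 18) ÷ lead(D) = 4x⁶ ÷ −2x = −2x⁵. Subtract (−2x⁵)·D = 4x⁶ − 6x⁵. Remainder: −18x⁵ + 37x⁴ − 31x³ + 36x² − 6x − 18.
Step 4: lead(−18x⁵ + 37x⁴ − 31x³ + 36x² − 6x − 18) ÷ lead(D) = −18x⁵ ÷ −2x = 9x⁴. Subtract (9x⁴)·D = −18x⁵ + 27x⁴. Remainder: 10x⁴ − 31x³ + 36x² − 6x − 18.
Step 5: lead(10x⁴ − 31x³ + 36x² − 6x − 18) ÷ lead(D) = 10x⁴ ÷ −2x = −5x³. Subtract (−5x³)·D = 10x⁴ − 15x³. Remainder: −16x³ + 36x² − 6x − 18.
Step 6: lead(−16x³ + 36x² − 6x − 18) ÷ lead(D) = −16x³ ÷ −2x = 8x². Subtract (8x²)·D = −16x³ + 24x². Remainder: 12x² − 6x − 18.
Step 7: lead(12x² − 6x − 18) ÷ lead(D) = 12x² ÷ −2x = −6x. Subtract (−6x)·D = 12x² − 18x. Remainder: 12x − 18.
Step 8: lead(12x − 18) ÷ lead(D) = 12x ÷ −2x = −6. Subtract (−6)·D = 12x − 18. Remainder: 0.

R = [0]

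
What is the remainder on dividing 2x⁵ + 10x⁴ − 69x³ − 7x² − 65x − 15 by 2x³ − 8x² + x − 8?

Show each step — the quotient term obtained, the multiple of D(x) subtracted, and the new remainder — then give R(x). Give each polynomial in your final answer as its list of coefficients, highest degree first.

Step 1: lead(2x⁵ + 10x⁴ − 69x³ − 7x² − 65x − 15) ÷ lead(D) = 2x⁵ ÷ 2x³ = x². Subtract (x²)·D = 2x⁵ − 8x⁴ + x³ − 8x². Remainder: 18x⁴ − 70x³ + x² − 65x − 15.
Step 2: lead(18x⁴ − 70x³ + x² − 65x − 15) ÷ lead(D) = 18x⁴ ÷ 2x³ = 9x. Subtract (9x)·D = 18x⁴ − 72x³ + 9x² − 72x. Remainder: 2x³ − 8x² + 7x − 15.
Step 3: lead(2x³ − 8x² + 7x − 15) ÷ lead(D) = 2x³ ÷ 2x³ = 1. Subtract (1)·D = 2x³ − 8x² + x − 8. Remainder: 6x − 7.

R = [6, -7]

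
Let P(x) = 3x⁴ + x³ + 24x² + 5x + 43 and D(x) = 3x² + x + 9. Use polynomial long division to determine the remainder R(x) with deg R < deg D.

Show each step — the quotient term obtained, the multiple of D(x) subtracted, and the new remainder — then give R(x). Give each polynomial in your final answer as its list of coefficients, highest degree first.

Step 1: lead(3x⁴ + x³ + 24x² + 5x + 43) ÷ lead(D) = 3x⁴ ÷ 3x² = x². Subtract (x²)·D = 3x⁴ + x³ + 9x². Remainder: 15x² + 5x + 43.
Step 2: lead(15x² + 5x + 43) ÷ lead(D) = 15x² ÷ 3x² = 5. Subtract (5)·D = 15x² + 5x + 45. Remainder: −2.

R = [-2]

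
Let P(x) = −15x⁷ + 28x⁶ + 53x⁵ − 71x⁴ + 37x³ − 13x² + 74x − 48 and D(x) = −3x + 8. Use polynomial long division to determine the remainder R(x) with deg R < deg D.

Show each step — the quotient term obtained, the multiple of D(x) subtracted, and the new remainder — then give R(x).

Step 1: lead(−15x⁷ + 28x⁶ + 53x⁵ − 71x⁴ + 37x³ − 13x² + 74x − 48) ÷ lead(D) = −15x⁷ ÷ −3x = 5x⁶. Subtract (5x⁶)·D = −15x⁷ + 40x⁶. Remainder: −12x⁶ + 53x⁵ − 71x⁴ + 37x³ − 13x² + 74x − 48.
Step 2: lead(−12x⁶ + 53x⁵ − 71x⁴ + 37x³ − 13x² + 74x − 48) ÷ lead(D) = −12x⁶ ÷ −3x = 4x⁵. Subtract (4x⁵)·D = −12x⁶ + 32x⁵. Remainder: 21x⁵ − 71x⁴ + 37x³ − 13x² + 74x − 48.
Step 3: lead(21x⁵ − 71x⁴ + 37x³ − 13x² + 74x − 48) ÷ lead(D) = 21x⁵ ÷ −3x = −7x⁴. Subtract (−7x⁴)·D = 21x⁵ − 56x⁴. Remainder: −15x⁴ + 37x³ − 13x² + 74x − 48.
Step 4: lead(−15x⁴ + 37x³ − 13x² + 74x − 48) ÷ lead(D) = −15x⁴ ÷ −3x = 5x³. Subtract (5x³)·D = −15x⁴ + 40x³. Remainder: −3x³ − 13x² + 74x − 48.
Step 5: lead(−3x³ − 13x² + 74x − 48) ÷ lead(D) = −3x³ ÷ −3x = x². Subtract (x²)·D = −3x³ + 8x². Remainder: −21x² + 74x − 48.
Step 6: lead(−21x² + 74x − 48) ÷ lead(D) = −21x² ÷ −3x = 7x. Subtract (7x)·D = −21x² + 56x. Remainder: 18x − 48.
Step 7: lead(18x − 48) ÷ lead(D) = 18x ÷ −3x = −6. Subtract (−6)·D = 18x − 48. Remainder: 0.

R(x) = 0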